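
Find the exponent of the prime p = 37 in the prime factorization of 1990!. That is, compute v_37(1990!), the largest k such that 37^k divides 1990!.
v_37(1990!) = 54

Legendre's formula: v_p(n!) = Σ_{k ≥ 1} ⌊n / p^k⌋. For p = 37, n = 1990, the terms are:
  ⌊1990/37^1⌋ = ⌊1990/37⌋ = 53
  ⌊1990/37^2⌋ = ⌊1990/1369⌋ = 1
(the next term ⌊1990/37^3⌋ = 0, terminating the sum). Summing: v_37(1990!) = 53 + 1 = 54.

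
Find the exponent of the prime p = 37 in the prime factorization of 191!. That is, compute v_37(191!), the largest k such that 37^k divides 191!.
v_37(191!) = 5

Legendre's formula: v_p(n!) = Σ_{k ≥ 1} ⌊n / p^k⌋. For p = 37, n = 191, the terms are:
  ⌊191/37^1⌋ = ⌊191/37⌋ = 5
(the next term ⌊191/37^2⌋ = 0, terminating the sum). Summing: v_37(191!) = 5 = 5.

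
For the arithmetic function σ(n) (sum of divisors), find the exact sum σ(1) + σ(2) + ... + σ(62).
Σ_{n ≤ 62} σ(n) = 3172

Compute σ(n) for each 1 ≤ n ≤ 62: σ(1) = 1, σ(2) = 3, σ(3) = 4, σ(4) = 7, σ(5) = 6, σ(6) = 12, σ(7) = 8, σ(8) = 15, σ(9) = 13, σ(10) = 18, σ(11) = 12, σ(12) = 28, σ(13) = 14, σ(14) = 24, σ(15) = 24, σ(16) = 31, σ(17) = 18, σ(18) = 39, σ(19) = 20, σ(20) = 42, σ(21) = 32, σ(22) = 36, σ(23) = 24, σ(24) = 60, σ(25) = 31, σ(26) = 42, σ(27) = 40, σ(28) = 56, σ(29) = 30, σ(30) = 72, σ(31) = 32, σ(32) = 63, σ(33) = 48, σ(34) = 54, σ(35) = 48, σ(36) = 91, σ(37) = 38, σ(38) = 60, σ(39) = 56, σ(40) = 90, σ(41) = 42, σ(42) = 96, σ(43) = 44, σ(44) = 84, σ(45) = 78, σ(46) = 72, σ(47) = 48, σ(48) = 124, σ(49) = 57, σ(50) = 93, σ(51) = 72, σ(52) = 98, σ(53) = 54, σ(54) = 120, σ(55) = 72, σ(56) = 120, σ(57) = 80, σ(58) = 90, σ(59) = 60, σ(60) = 168, σ(61) = 62, σ(62) = 96. Summing all 62 values: 3172. (Average order: Σ_{n ≤ x} σ(n) ~ (π²/12) x². For x = 62, (π²/12)·62² ≈ 3161.56.)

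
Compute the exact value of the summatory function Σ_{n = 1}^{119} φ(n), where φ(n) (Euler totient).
Σ_{n ≤ 119} φ(n) = 4354

Compute φ(n) for each 1 ≤ n ≤ 119: φ(1) = 1, φ(2) = 1, φ(3) = 2, φ(4) = 2, φ(5) = 4, φ(6) = 2, φ(7) = 6, φ(8) = 4, φ(9) = 6, φ(10) = 4, φ(11) = 10, φ(12) = 4, φ(13) = 12, φ(14) = 6, φ(15) = 8, φ(16) = 8, φ(17) = 16, φ(18) = 6, φ(19) = 18, φ(20) = 8, φ(21) = 12, φ(22) = 10, φ(23) = 22, φ(24) = 8, φ(25) = 20, φ(26) = 12, φ(27) = 18, φ(28) = 12, φ(29) = 28, φ(30) = 8, φ(31) = 30, φ(32) = 16, φ(33) = 20, φ(34) = 16, φ(35) = 24, φ(36) = 12, φ(37) = 36, φ(38) = 18, φ(39) = 24, φ(40) = 16, φ(41) = 40, φ(42) = 12, φ(43) = 42, φ(44) = 20, φ(45) = 24, φ(46) = 22, φ(47) = 46, φ(48) = 16, φ(49) = 42, φ(50) = 20, φ(51) = 32, φ(52) = 24, φ(53) = 52, φ(54) = 18, φ(55) = 40, φ(56) = 24, φ(57) = 36, φ(58) = 28, φ(59) = 58, φ(60) = 16, φ(61) = 60, φ(62) = 30, φ(63) = 36, φ(64) = 32, φ(65) = 48, φ(66) = 20, φ(67) = 66, φ(68) = 32, φ(69) = 44, φ(70) = 24, φ(71) = 70, φ(72) = 24, φ(73) = 72, φ(74) = 36, φ(75) = 40, φ(76) = 36, φ(77) = 60, φ(78) = 24, φ(79) = 78, φ(80) = 32, φ(81) = 54, φ(82) = 40, φ(83) = 82, φ(84) = 24, φ(85) = 64, φ(86) = 42, φ(87) = 56, φ(88) = 40, φ(89) = 88, φ(90) = 24, φ(91) = 72, φ(92) = 44, φ(93) = 60, φ(94) = 46, φ(95) = 72, φ(96) = 32, φ(97) = 96, φ(98) = 42, φ(99) = 60, φ(100) = 40, φ(101) = 100, φ(102) = 32, φ(103) = 102, φ(104) = 48, φ(105) = 48, φ(106) = 52, φ(107) = 106, φ(108) = 36, φ(109) = 108, φ(110) = 40, φ(111) = 72, φ(112) = 48, φ(113) = 112, φ(114) = 36, φ(115) = 88, φ(116) = 56, φ(117) = 72, φ(118) = 58, φ(119) = 96. Summing all 119 values: 4354. (Average order: Σ_{n ≤ x} φ(n) ~ (3/π²) x². For x = 119, (3/π²)·119² ≈ 4304.43.)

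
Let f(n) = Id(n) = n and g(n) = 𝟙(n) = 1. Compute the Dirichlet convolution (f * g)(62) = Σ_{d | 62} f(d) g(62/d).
(Id * 𝟙)(62) = 96

Divisors of 62: [1, 2, 31, 62]. For each d | 62:
  d = 1: Id(1) · 𝟙(62/1) = 1 · 1 = 1
  d = 2: Id(2) · 𝟙(62/2) = 2 · 1 = 2
  d = 31: Id(31) · 𝟙(62/31) = 31 · 1 = 31
  d = 62: Id(62) · 𝟙(62/62) = 62 · 1 = 62
Summing: (Id * 𝟙)(62) = 1 + 2 + 31 + 62 = 96.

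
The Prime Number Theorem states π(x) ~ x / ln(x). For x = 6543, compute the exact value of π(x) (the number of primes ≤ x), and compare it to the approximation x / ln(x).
π(6543) = 844;  x/ln(x) ≈ 744.69;  relative error ≈ 11.77%.

Directly count primes up to 6543: π(6543) = 844. The PNT approximation gives 6543/ln(6543) ≈ 6543/8.78615 ≈ 744.69. Relative error (π(x) − x/ln(x)) / π(x) ≈ 11.77%; the approximation is known to undercount slightly (Li(x) is a better estimate).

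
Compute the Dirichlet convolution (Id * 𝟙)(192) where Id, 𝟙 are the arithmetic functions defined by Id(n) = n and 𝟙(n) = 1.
(Id * 𝟙)(192) = 508

Divisors of 192: [1, 2, 3, 4, 6, 8, 12, 16, 24, 32, 48, 64, 96, 192]. For each d | 192:
  d = 1: Id(1) · 𝟙(192/1) = 1 · 1 = 1
  d = 2: Id(2) · 𝟙(192/2) = 2 · 1 = 2
  d = 3: Id(3) · 𝟙(192/3) = 3 · 1 = 3
  d = 4: Id(4) · 𝟙(192/4) = 4 · 1 = 4
  d = 6: Id(6) · 𝟙(192/6) = 6 · 1 = 6
  d = 8: Id(8) · 𝟙(192/8) = 8 · 1 = 8
  d = 12: Id(12) · 𝟙(192/12) = 12 · 1 = 12
  d = 16: Id(16) · 𝟙(192/16) = 16 · 1 = 16
  d = 24: Id(24) · 𝟙(192/24) = 24 · 1 = 24
  d = 32: Id(32) · 𝟙(192/32) = 32 · 1 = 32
  d = 48: Id(48) · 𝟙(192/48) = 48 · 1 = 48
  d = 64: Id(64) · 𝟙(192/64) = 64 · 1 = 64
  d = 96: Id(96) · 𝟙(192/96) = 96 · 1 = 96
  d = 192: Id(192) · 𝟙(192/192) = 192 · 1 = 192
Summing: (Id * 𝟙)(192) = 1 + 2 + 3 + 4 + 6 + 8 + 12 + 16 + 24 + 32 + 48 + 64 + 96 + 192 = 508.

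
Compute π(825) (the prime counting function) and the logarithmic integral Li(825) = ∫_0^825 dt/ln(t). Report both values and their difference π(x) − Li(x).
π(825) = 143;  Li(825) ≈ 151.93;  π(x) − Li(x) ≈ -8.93.

Direct count of primes ≤ 825 gives π(825) = 143. Numerical evaluation of the logarithmic integral gives Li(825) ≈ 151.93. The difference π(x) − Li(x) ≈ -8.93 is typically negative for small/moderate x (Li(x) overestimates), though Littlewood's theorem shows this sign changes infinitely often.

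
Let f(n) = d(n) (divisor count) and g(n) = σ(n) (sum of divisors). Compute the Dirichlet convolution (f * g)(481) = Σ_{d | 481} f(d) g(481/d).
(d * σ)(481) = 640

Divisors of 481: [1, 13, 37, 481]. For each d | 481:
  d = 1: d(1) · σ(481/1) = 1 · 532 = 532
  d = 13: d(13) · σ(481/13) = 2 · 38 = 76
  d = 37: d(37) · σ(481/37) = 2 · 14 = 28
  d = 481: d(481) · σ(481/481) = 4 · 1 = 4
Summing: (d * σ)(481) = 532 + 76 + 28 + 4 = 640.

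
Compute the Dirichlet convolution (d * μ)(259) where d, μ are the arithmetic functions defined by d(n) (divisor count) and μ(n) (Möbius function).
(d * μ)(259) = 1

Divisors of 259: [1, 7, 37, 259]. For each d | 259:
  d = 1: d(1) · μ(259/1) = 1 · 1 = 1
  d = 7: d(7) · μ(259/7) = 2 · -1 = -2
  d = 37: d(37) · μ(259/37) = 2 · -1 = -2
  d = 259: d(259) · μ(259/259) = 4 · 1 = 4
Summing: (d * μ)(259) = 1 + -2 + -2 + 4 = 1.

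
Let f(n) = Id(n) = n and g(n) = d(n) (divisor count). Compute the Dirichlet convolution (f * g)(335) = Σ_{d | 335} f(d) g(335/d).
(Id * d)(335) = 483

Divisors of 335: [1, 5, 67, 335]. For each d | 335:
  d = 1: Id(1) · d(335/1) = 1 · 4 = 4
  d = 5: Id(5) · d(335/5) = 5 · 2 = 10
  d = 67: Id(67) · d(335/67) = 67 · 2 = 134
  d = 335: Id(335) · d(335/335) = 335 · 1 = 335
Summing: (Id * d)(335) = 4 + 10 + 134 + 335 = 483.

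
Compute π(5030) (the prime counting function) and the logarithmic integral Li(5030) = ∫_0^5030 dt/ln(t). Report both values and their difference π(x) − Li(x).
π(5030) = 674;  Li(5030) ≈ 687.80;  π(x) − Li(x) ≈ -13.80.

Direct count of primes ≤ 5030 gives π(5030) = 674. Numerical evaluation of the logarithmic integral gives Li(5030) ≈ 687.80. The difference π(x) − Li(x) ≈ -13.80 is typically negative for small/moderate x (Li(x) overestimates), though Littlewood's theorem shows this sign changes infinitely often.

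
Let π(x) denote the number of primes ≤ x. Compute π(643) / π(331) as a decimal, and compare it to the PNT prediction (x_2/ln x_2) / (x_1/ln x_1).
π(643)/π(331) = 117/67 ≈ 1.7463;  PNT prediction ≈ 1.7431.

π(331) = 67 and π(643) = 117, so π(643)/π(331) ≈ 1.7463. The PNT-predicted ratio is (643/ln(643)) / (331/ln(331)) ≈ 1.7431. The two agree to within a few percent, as expected.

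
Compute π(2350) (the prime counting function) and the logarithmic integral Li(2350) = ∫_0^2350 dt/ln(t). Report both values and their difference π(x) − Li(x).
π(2350) = 348;  Li(2350) ≈ 360.36;  π(x) − Li(x) ≈ -12.36.

Direct count of primes ≤ 2350 gives π(2350) = 348. Numerical evaluation of the logarithmic integral gives Li(2350) ≈ 360.36. The difference π(x) − Li(x) ≈ -12.36 is typically negative for small/moderate x (Li(x) overestimates), though Littlewood's theorem shows this sign changes infinitely often.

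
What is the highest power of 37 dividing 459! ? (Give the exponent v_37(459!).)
v_37(459!) = 12

Legendre's formula: v_p(n!) = Σ_{k ≥ 1} ⌊n / p^k⌋. For p = 37, n = 459, the terms are:
  ⌊459/37^1⌋ = ⌊459/37⌋ = 12
(the next term ⌊459/37^2⌋ = 0, terminating the sum). Summing: v_37(459!) = 12 = 12.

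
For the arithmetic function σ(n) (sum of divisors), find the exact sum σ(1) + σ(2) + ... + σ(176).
Σ_{n ≤ 176} σ(n) = 25584

Compute σ(n) for each 1 ≤ n ≤ 176: σ(1) = 1, σ(2) = 3, σ(3) = 4, σ(4) = 7, σ(5) = 6, σ(6) = 12, σ(7) = 8, σ(8) = 15, σ(9) = 13, σ(10) = 18, σ(11) = 12, σ(12) = 28, σ(13) = 14, σ(14) = 24, σ(15) = 24, σ(16) = 31, σ(17) = 18, σ(18) = 39, σ(19) = 20, σ(20) = 42, σ(21) = 32, σ(22) = 36, σ(23) = 24, σ(24) = 60, σ(25) = 31, σ(26) = 42, σ(27) = 40, σ(28) = 56, σ(29) = 30, σ(30) = 72, σ(31) = 32, σ(32) = 63, σ(33) = 48, σ(34) = 54, σ(35) = 48, σ(36) = 91, σ(37) = 38, σ(38) = 60, σ(39) = 56, σ(40) = 90, σ(41) = 42, σ(42) = 96, σ(43) = 44, σ(44) = 84, σ(45) = 78, σ(46) = 72, σ(47) = 48, σ(48) = 124, σ(49) = 57, σ(50) = 93, σ(51) = 72, σ(52) = 98, σ(53) = 54, σ(54) = 120, σ(55) = 72, σ(56) = 120, σ(57) = 80, σ(58) = 90, σ(59) = 60, σ(60) = 168, σ(61) = 62, σ(62) = 96, σ(63) = 104, σ(64) = 127, σ(65) = 84, σ(66) = 144, σ(67) = 68, σ(68) = 126, σ(69) = 96, σ(70) = 144, σ(71) = 72, σ(72) = 195, σ(73) = 74, σ(74) = 114, σ(75) = 124, σ(76) = 140, σ(77) = 96, σ(78) = 168, σ(79) = 80, σ(80) = 186, σ(81) = 121, σ(82) = 126, σ(83) = 84, σ(84) = 224, σ(85) = 108, σ(86) = 132, σ(87) = 120, σ(88) = 180, σ(89) = 90, σ(90) = 234, σ(91) = 112, σ(92) = 168, σ(93) = 128, σ(94) = 144, σ(95) = 120, σ(96) = 252, σ(97) = 98, σ(98) = 171, σ(99) = 156, σ(100) = 217, σ(101) = 102, σ(102) = 216, σ(103) = 104, σ(104) = 210, σ(105) = 192, σ(106) = 162, σ(107) = 108, σ(108) = 280, σ(109) = 110, σ(110) = 216, σ(111) = 152, σ(112) = 248, σ(113) = 114, σ(114) = 240, σ(115) = 144, σ(116) = 210, σ(117) = 182, σ(118) = 180, σ(119) = 144, σ(120) = 360, σ(121) = 133, σ(122) = 186, σ(123) = 168, σ(124) = 224, σ(125) = 156, σ(126) = 312, σ(127) = 128, σ(128) = 255, σ(129) = 176, σ(130) = 252, σ(131) = 132, σ(132) = 336, σ(133) = 160, σ(134) = 204, σ(135) = 240, σ(136) = 270, σ(137) = 138, σ(138) = 288, σ(139) = 140, σ(140) = 336, σ(141) = 192, σ(142) = 216, σ(143) = 168, σ(144) = 403, σ(145) = 180, σ(146) = 222, σ(147) = 228, σ(148) = 266, σ(149) = 150, σ(150) = 372, σ(151) = 152, σ(152) = 300, σ(153) = 234, σ(154) = 288, σ(155) = 192, σ(156) = 392, σ(157) = 158, σ(158) = 240, σ(159) = 216, σ(160) = 378, σ(161) = 192, σ(162) = 363, σ(163) = 164, σ(164) = 294, σ(165) = 288, σ(166) = 252, σ(167) = 168, σ(168) = 480, σ(169) = 183, σ(170) = 324, σ(171) = 260, σ(172) = 308, σ(173) = 174, σ(174) = 360, σ(175) = 248, σ(176) = 372. Summing all 176 values: 25584. (Average order: Σ_{n ≤ x} σ(n) ~ (π²/12) x². For x = 176, (π²/12)·176² ≈ 25476.74.)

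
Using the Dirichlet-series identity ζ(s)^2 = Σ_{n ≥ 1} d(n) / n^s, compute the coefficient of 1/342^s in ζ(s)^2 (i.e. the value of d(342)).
d(342) = 12

ζ(s)^2 = (Σ 1/m^s)(Σ 1/k^s). The coefficient of 1/n^s in the product is the number of ordered pairs (m, k) with mk = n, which equals d(n). For n = 342, divisors are [1, 2, 3, 6, 9, 18, 19, 38, 57, 114, 171, 342], so d(342) = 12.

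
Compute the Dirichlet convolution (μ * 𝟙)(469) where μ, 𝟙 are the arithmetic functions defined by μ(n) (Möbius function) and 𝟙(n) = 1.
(μ * 𝟙)(469) = 0

Divisors of 469: [1, 7, 67, 469]. For each d | 469:
  d = 1: μ(1) · 𝟙(469/1) = 1 · 1 = 1
  d = 7: μ(7) · 𝟙(469/7) = -1 · 1 = -1
  d = 67: μ(67) · 𝟙(469/67) = -1 · 1 = -1
  d = 469: μ(469) · 𝟙(469/469) = 1 · 1 = 1
Summing: (μ * 𝟙)(469) = 1 + -1 + -1 + 1 = 0.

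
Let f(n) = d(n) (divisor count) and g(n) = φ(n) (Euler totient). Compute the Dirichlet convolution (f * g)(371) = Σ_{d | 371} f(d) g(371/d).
(d * φ)(371) = 432

Divisors of 371: [1, 7, 53, 371]. For each d | 371:
  d = 1: d(1) · φ(371/1) = 1 · 312 = 312
  d = 7: d(7) · φ(371/7) = 2 · 52 = 104
  d = 53: d(53) · φ(371/53) = 2 · 6 = 12
  d = 371: d(371) · φ(371/371) = 4 · 1 = 4
Summing: (d * φ)(371) = 312 + 104 + 12 + 4 = 432.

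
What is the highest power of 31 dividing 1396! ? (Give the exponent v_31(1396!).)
v_31(1396!) = 46

Legendre's formula: v_p(n!) = Σ_{k ≥ 1} ⌊n / p^k⌋. For p = 31, n = 1396, the terms are:
  ⌊1396/31^1⌋ = ⌊1396/31⌋ = 45
  ⌊1396/31^2⌋ = ⌊1396/961⌋ = 1
(the next term ⌊1396/31^3⌋ = 0, terminating the sum). Summing: v_31(1396!) = 45 + 1 = 46.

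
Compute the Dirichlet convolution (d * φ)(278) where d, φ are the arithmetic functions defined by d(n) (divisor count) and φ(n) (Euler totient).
(d * φ)(278) = 420

Divisors of 278: [1, 2, 139, 278]. For each d | 278:
  d = 1: d(1) · φ(278/1) = 1 · 138 = 138
  d = 2: d(2) · φ(278/2) = 2 · 138 = 276
  d = 139: d(139) · φ(278/139) = 2 · 1 = 2
  d = 278: d(278) · φ(278/278) = 4 · 1 = 4
Summing: (d * φ)(278) = 138 + 276 + 2 + 4 = 420.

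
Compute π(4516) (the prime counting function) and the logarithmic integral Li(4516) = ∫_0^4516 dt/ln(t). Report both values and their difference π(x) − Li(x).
π(4516) = 612;  Li(4516) ≈ 627.12;  π(x) − Li(x) ≈ -15.12.

Direct count of primes ≤ 4516 gives π(4516) = 612. Numerical evaluation of the logarithmic integral gives Li(4516) ≈ 627.12. The difference π(x) − Li(x) ≈ -15.12 is typically negative for small/moderate x (Li(x) overestimates), though Littlewood's theorem shows this sign changes infinitely often.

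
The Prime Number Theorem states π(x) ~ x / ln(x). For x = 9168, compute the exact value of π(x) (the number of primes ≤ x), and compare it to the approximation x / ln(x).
π(9168) = 1136;  x/ln(x) ≈ 1004.88;  relative error ≈ 11.54%.

Directly count primes up to 9168: π(9168) = 1136. The PNT approximation gives 9168/ln(9168) ≈ 9168/9.12347 ≈ 1004.88. Relative error (π(x) − x/ln(x)) / π(x) ≈ 11.54%; the approximation is known to undercount slightly (Li(x) is a better estimate).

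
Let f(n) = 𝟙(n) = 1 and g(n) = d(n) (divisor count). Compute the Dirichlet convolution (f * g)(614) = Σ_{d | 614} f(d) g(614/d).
(𝟙 * d)(614) = 9

Divisors of 614: [1, 2, 307, 614]. For each d | 614:
  d = 1: 𝟙(1) · d(614/1) = 1 · 4 = 4
  d = 2: 𝟙(2) · d(614/2) = 1 · 2 = 2
  d = 307: 𝟙(307) · d(614/307) = 1 · 2 = 2
  d = 614: 𝟙(614) · d(614/614) = 1 · 1 = 1
Summing: (𝟙 * d)(614) = 4 + 2 + 2 + 1 = 9.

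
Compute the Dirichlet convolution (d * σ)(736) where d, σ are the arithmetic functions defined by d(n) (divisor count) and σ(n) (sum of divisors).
(d * σ)(736) = 5694

Divisors of 736: [1, 2, 4, 8, 16, 23, 32, 46, 92, 184, 368, 736]. For each d | 736:
  d = 1: d(1) · σ(736/1) = 1 · 1512 = 1512
  d = 2: d(2) · σ(736/2) = 2 · 744 = 1488
  d = 4: d(4) · σ(736/4) = 3 · 360 = 1080
  d = 8: d(8) · σ(736/8) = 4 · 168 = 672
  d = 16: d(16) · σ(736/16) = 5 · 72 = 360
  d = 23: d(23) · σ(736/23) = 2 · 63 = 126
  d = 32: d(32) · σ(736/32) = 6 · 24 = 144
  d = 46: d(46) · σ(736/46) = 4 · 31 = 124
  d = 92: d(92) · σ(736/92) = 6 · 15 = 90
  d = 184: d(184) · σ(736/184) = 8 · 7 = 56
  d = 368: d(368) · σ(736/368) = 10 · 3 = 30
  d = 736: d(736) · σ(736/736) = 12 · 1 = 12
Summing: (d * σ)(736) = 1512 + 1488 + 1080 + 672 + 360 + 126 + 144 + 124 + 90 + 56 + 30 + 12 = 5694.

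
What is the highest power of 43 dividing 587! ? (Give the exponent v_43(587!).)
v_43(587!) = 13

Legendre's formula: v_p(n!) = Σ_{k ≥ 1} ⌊n / p^k⌋. For p = 43, n = 587, the terms are:
  ⌊587/43^1⌋ = ⌊587/43⌋ = 13
(the next term ⌊587/43^2⌋ = 0, terminating the sum). Summing: v_43(587!) = 13 = 13.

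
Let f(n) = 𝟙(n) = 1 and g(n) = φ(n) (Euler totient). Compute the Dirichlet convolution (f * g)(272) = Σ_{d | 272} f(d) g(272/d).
(𝟙 * φ)(272) = 272

Divisors of 272: [1, 2, 4, 8, 16, 17, 34, 68, 136, 272]. For each d | 272:
  d = 1: 𝟙(1) · φ(272/1) = 1 · 128 = 128
  d = 2: 𝟙(2) · φ(272/2) = 1 · 64 = 64
  d = 4: 𝟙(4) · φ(272/4) = 1 · 32 = 32
  d = 8: 𝟙(8) · φ(272/8) = 1 · 16 = 16
  d = 16: 𝟙(16) · φ(272/16) = 1 · 16 = 16
  d = 17: 𝟙(17) · φ(272/17) = 1 · 8 = 8
  d = 34: 𝟙(34) · φ(272/34) = 1 · 4 = 4
  d = 68: 𝟙(68) · φ(272/68) = 1 · 2 = 2
  d = 136: 𝟙(136) · φ(272/136) = 1 · 1 = 1
  d = 272: 𝟙(272) · φ(272/272) = 1 · 1 = 1
Summing: (𝟙 * φ)(272) = 128 + 64 + 32 + 16 + 16 + 8 + 4 + 2 + 1 + 1 = 272.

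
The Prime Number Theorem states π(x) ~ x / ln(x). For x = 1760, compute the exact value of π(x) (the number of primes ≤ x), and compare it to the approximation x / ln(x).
π(1760) = 274;  x/ln(x) ≈ 235.51;  relative error ≈ 14.05%.

Directly count primes up to 1760: π(1760) = 274. The PNT approximation gives 1760/ln(1760) ≈ 1760/7.47307 ≈ 235.51. Relative error (π(x) − x/ln(x)) / π(x) ≈ 14.05%; the approximation is known to undercount slightly (Li(x) is a better estimate).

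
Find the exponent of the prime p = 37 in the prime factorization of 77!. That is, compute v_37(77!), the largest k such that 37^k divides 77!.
v_37(77!) = 2

Legendre's formula: v_p(n!) = Σ_{k ≥ 1} ⌊n / p^k⌋. For p = 37, n = 77, the terms are:
  ⌊77/37^1⌋ = ⌊77/37⌋ = 2
(the next term ⌊77/37^2⌋ = 0, terminating the sum). Summing: v_37(77!) = 2 = 2.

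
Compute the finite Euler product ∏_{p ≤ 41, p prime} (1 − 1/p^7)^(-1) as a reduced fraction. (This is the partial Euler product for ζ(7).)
∏ = 15214693740861659022327238853367449744246233642110123338337250729020413243663439716160625/15088713883430430558353749276068876125470859484627961166255440580167365026798140387704832

The primes p ≤ 41 are [2, 3, 5, 7, 11, 13, 17, 19, 23, 29, 31, 37, 41]. For each prime, (1 − 1/p^7)^(-1) = p^7 / (p^7 − 1). The product is (1 − 1/2^7)^(-1), (1 − 1/3^7)^(-1), (1 − 1/5^7)^(-1), (1 − 1/7^7)^(-1), (1 − 1/11^7)^(-1), (1 − 1/13^7)^(-1), (1 − 1/17^7)^(-1), (1 − 1/19^7)^(-1), (1 − 1/23^7)^(-1), (1 − 1/29^7)^(-1), (1 − 1/31^7)^(-1), (1 − 1/37^7)^(-1), (1 − 1/41^7)^(-1) = ∏ p^7 / (p^7 − 1) = 15214693740861659022327238853367449744246233642110123338337250729020413243663439716160625/15088713883430430558353749276068876125470859484627961166255440580167365026798140387704832.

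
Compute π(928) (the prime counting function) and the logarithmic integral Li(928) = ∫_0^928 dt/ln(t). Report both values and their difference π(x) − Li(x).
π(928) = 157;  Li(928) ≈ 167.13;  π(x) − Li(x) ≈ -10.13.

Direct count of primes ≤ 928 gives π(928) = 157. Numerical evaluation of the logarithmic integral gives Li(928) ≈ 167.13. The difference π(x) − Li(x) ≈ -10.13 is typically negative for small/moderate x (Li(x) overestimates), though Littlewood's theorem shows this sign changes infinitely often.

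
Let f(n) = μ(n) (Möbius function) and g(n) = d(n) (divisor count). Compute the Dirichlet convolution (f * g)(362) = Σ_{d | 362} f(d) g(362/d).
(μ * d)(362) = 1

Divisors of 362: [1, 2, 181, 362]. For each d | 362:
  d = 1: μ(1) · d(362/1) = 1 · 4 = 4
  d = 2: μ(2) · d(362/2) = -1 · 2 = -2
  d = 181: μ(181) · d(362/181) = -1 · 2 = -2
  d = 362: μ(362) · d(362/362) = 1 · 1 = 1
Summing: (μ * d)(362) = 4 + -2 + -2 + 1 = 1.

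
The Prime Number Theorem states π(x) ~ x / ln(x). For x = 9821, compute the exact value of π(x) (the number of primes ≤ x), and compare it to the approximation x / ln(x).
π(9821) = 1211;  x/ln(x) ≈ 1068.40;  relative error ≈ 11.78%.

Directly count primes up to 9821: π(9821) = 1211. The PNT approximation gives 9821/ln(9821) ≈ 9821/9.19228 ≈ 1068.40. Relative error (π(x) − x/ln(x)) / π(x) ≈ 11.78%; the approximation is known to undercount slightly (Li(x) is a better estimate).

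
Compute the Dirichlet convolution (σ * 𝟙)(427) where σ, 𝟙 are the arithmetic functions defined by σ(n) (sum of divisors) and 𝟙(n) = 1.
(σ * 𝟙)(427) = 567

Divisors of 427: [1, 7, 61, 427]. For each d | 427:
  d = 1: σ(1) · 𝟙(427/1) = 1 · 1 = 1
  d = 7: σ(7) · 𝟙(427/7) = 8 · 1 = 8
  d = 61: σ(61) · 𝟙(427/61) = 62 · 1 = 62
  d = 427: σ(427) · 𝟙(427/427) = 496 · 1 = 496
Summing: (σ * 𝟙)(427) = 1 + 8 + 62 + 496 = 567.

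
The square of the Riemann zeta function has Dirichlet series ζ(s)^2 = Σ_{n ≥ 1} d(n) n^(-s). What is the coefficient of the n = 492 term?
d(492) = 12

ζ(s)^2 = (Σ 1/m^s)(Σ 1/k^s). The coefficient of 1/n^s in the product is the number of ordered pairs (m, k) with mk = n, which equals d(n). For n = 492, divisors are [1, 2, 3, 4, 6, 12, 41, 82, 123, 164, 246, 492], so d(492) = 12.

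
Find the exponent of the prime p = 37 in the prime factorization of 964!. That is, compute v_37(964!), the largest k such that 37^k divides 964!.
v_37(964!) = 26

Legendre's formula: v_p(n!) = Σ_{k ≥ 1} ⌊n / p^k⌋. For p = 37, n = 964, the terms are:
  ⌊964/37^1⌋ = ⌊964/37⌋ = 26
(the next term ⌊964/37^2⌋ = 0, terminating the sum). Summing: v_37(964!) = 26 = 26.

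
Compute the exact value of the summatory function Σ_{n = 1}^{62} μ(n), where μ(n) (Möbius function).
Σ_{n ≤ 62} μ(n) = -1

Compute μ(n) for each 1 ≤ n ≤ 62: μ(1) = 1, μ(2) = -1, μ(3) = -1, μ(4) = 0, μ(5) = -1, μ(6) = 1, μ(7) = -1, μ(8) = 0, μ(9) = 0, μ(10) = 1, μ(11) = -1, μ(12) = 0, μ(13) = -1, μ(14) = 1, μ(15) = 1, μ(16) = 0, μ(17) = -1, μ(18) = 0, μ(19) = -1, μ(20) = 0, μ(21) = 1, μ(22) = 1, μ(23) = -1, μ(24) = 0, μ(25) = 0, μ(26) = 1, μ(27) = 0, μ(28) = 0, μ(29) = -1, μ(30) = -1, μ(31) = -1, μ(32) = 0, μ(33) = 1, μ(34) = 1, μ(35) = 1, μ(36) = 0, μ(37) = -1, μ(38) = 1, μ(39) = 1, μ(40) = 0, μ(41) = -1, μ(42) = -1, μ(43) = -1, μ(44) = 0, μ(45) = 0, μ(46) = 1, μ(47) = -1, μ(48) = 0, μ(49) = 0, μ(50) = 0, μ(51) = 1, μ(52) = 0, μ(53) = -1, μ(54) = 0, μ(55) = 1, μ(56) = 0, μ(57) = 1, μ(58) = 1, μ(59) = -1, μ(60) = 0, μ(61) = -1, μ(62) = 1. Summing all 62 values: -1. (Mertens function M(x) = Σ_{n ≤ x} μ(n); on average M(x) should be small (PNT ⟺ M(x) = o(x)).)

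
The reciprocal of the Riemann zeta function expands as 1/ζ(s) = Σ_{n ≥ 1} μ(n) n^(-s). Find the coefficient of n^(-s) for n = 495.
μ(495) = 0

Factor n = 495 = 3^2 · 5 · 11. μ(n) = 0 if any exponent ≥ 2 (not squarefree); otherwise μ(n) = (−1)^{ω(n)} where ω(n) is the number of distinct prime factors. Applying: μ(495) = 0.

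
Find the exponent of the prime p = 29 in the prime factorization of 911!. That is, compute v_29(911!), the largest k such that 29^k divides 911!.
v_29(911!) = 32

Legendre's formula: v_p(n!) = Σ_{k ≥ 1} ⌊n / p^k⌋. For p = 29, n = 911, the terms are:
  ⌊911/29^1⌋ = ⌊911/29⌋ = 31
  ⌊911/29^2⌋ = ⌊911/841⌋ = 1
(the next term ⌊911/29^3⌋ = 0, terminating the sum). Summing: v_29(911!) = 31 + 1 = 32.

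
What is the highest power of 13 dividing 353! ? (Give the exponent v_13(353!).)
v_13(353!) = 29

Legendre's formula: v_p(n!) = Σ_{k ≥ 1} ⌊n / p^k⌋. For p = 13, n = 353, the terms are:
  ⌊353/13^1⌋ = ⌊353/13⌋ = 27
  ⌊353/13^2⌋ = ⌊353/169⌋ = 2
(the next term ⌊353/13^3⌋ = 0, terminating the sum). Summing: v_13(353!) = 27 + 2 = 29.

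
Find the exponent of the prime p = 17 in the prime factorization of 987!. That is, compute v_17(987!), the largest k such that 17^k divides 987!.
v_17(987!) = 61

Legendre's formula: v_p(n!) = Σ_{k ≥ 1} ⌊n / p^k⌋. For p = 17, n = 987, the terms are:
  ⌊987/17^1⌋ = ⌊987/17⌋ = 58
  ⌊987/17^2⌋ = ⌊987/289⌋ = 3
(the next term ⌊987/17^3⌋ = 0, terminating the sum). Summing: v_17(987!) = 58 + 3 = 61.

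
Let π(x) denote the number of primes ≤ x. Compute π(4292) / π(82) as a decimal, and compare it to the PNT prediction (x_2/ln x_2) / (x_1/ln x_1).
π(4292)/π(82) = 589/22 ≈ 26.7727;  PNT prediction ≈ 27.5753.

π(82) = 22 and π(4292) = 589, so π(4292)/π(82) ≈ 26.7727. The PNT-predicted ratio is (4292/ln(4292)) / (82/ln(82)) ≈ 27.5753. The two agree to within a few percent, as expected.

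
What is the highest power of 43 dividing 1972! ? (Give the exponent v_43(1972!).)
v_43(1972!) = 46

Legendre's formula: v_p(n!) = Σ_{k ≥ 1} ⌊n / p^k⌋. For p = 43, n = 1972, the terms are:
  ⌊1972/43^1⌋ = ⌊1972/43⌋ = 45
  ⌊1972/43^2⌋ = ⌊1972/1849⌋ = 1
(the next term ⌊1972/43^3⌋ = 0, terminating the sum). Summing: v_43(1972!) = 45 + 1 = 46.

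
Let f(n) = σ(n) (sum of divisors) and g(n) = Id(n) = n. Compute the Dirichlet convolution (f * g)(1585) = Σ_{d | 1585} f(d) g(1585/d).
(σ * Id)(1585) = 6985

Divisors of 1585: [1, 5, 317, 1585]. For each d | 1585:
  d = 1: σ(1) · Id(1585/1) = 1 · 1585 = 1585
  d = 5: σ(5) · Id(1585/5) = 6 · 317 = 1902
  d = 317: σ(317) · Id(1585/317) = 318 · 5 = 1590
  d = 1585: σ(1585) · Id(1585/1585) = 1908 · 1 = 1908
Summing: (σ * Id)(1585) = 1585 + 1902 + 1590 + 1908 = 6985.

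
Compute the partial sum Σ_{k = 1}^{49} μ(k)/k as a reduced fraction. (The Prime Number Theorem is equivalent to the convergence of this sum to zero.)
Σ μ(k)/k = -12611493192339623/614889782588491410

Values of μ(k) for 1 ≤ k ≤ 49: μ(1) = 1, μ(2) = -1, μ(3) = -1, μ(5) = -1, μ(6) = 1, μ(7) = -1, μ(10) = 1, μ(11) = -1, μ(13) = -1, μ(14) = 1, μ(15) = 1, μ(17) = -1, μ(19) = -1, μ(21) = 1, μ(22) = 1, μ(23) = -1, μ(26) = 1, μ(29) = -1, μ(30) = -1, μ(31) = -1, μ(33) = 1, μ(34) = 1, μ(35) = 1, μ(37) = -1, μ(38) = 1, μ(39) = 1, μ(41) = -1, μ(42) = -1, μ(43) = -1, μ(46) = 1, μ(47) = -1, with μ = 0 on non-squarefree integers. Summing μ(k)/k for k where μ(k) ≠ 0 gives -12611493192339623/614889782588491410 ≈ -0.0205. (PNT ⟺ this sum → 0 as n → ∞.)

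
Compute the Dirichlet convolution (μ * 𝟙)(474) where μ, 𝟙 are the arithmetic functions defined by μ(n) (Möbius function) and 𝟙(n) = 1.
(μ * 𝟙)(474) = 0

Divisors of 474: [1, 2, 3, 6, 79, 158, 237, 474]. For each d | 474:
  d = 1: μ(1) · 𝟙(474/1) = 1 · 1 = 1
  d = 2: μ(2) · 𝟙(474/2) = -1 · 1 = -1
  d = 3: μ(3) · 𝟙(474/3) = -1 · 1 = -1
  d = 6: μ(6) · 𝟙(474/6) = 1 · 1 = 1
  d = 79: μ(79) · 𝟙(474/79) = -1 · 1 = -1
  d = 158: μ(158) · 𝟙(474/158) = 1 · 1 = 1
  d = 237: μ(237) · 𝟙(474/237) = 1 · 1 = 1
  d = 474: μ(474) · 𝟙(474/474) = -1 · 1 = -1
Summing: (μ * 𝟙)(474) = 1 + -1 + -1 + 1 + -1 + 1 + 1 + -1 = 0.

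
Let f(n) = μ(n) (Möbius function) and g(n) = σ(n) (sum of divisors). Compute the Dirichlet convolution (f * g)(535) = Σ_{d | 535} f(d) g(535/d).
(μ * σ)(535) = 535

Divisors of 535: [1, 5, 107, 535]. For each d | 535:
  d = 1: μ(1) · σ(535/1) = 1 · 648 = 648
  d = 5: μ(5) · σ(535/5) = -1 · 108 = -108
  d = 107: μ(107) · σ(535/107) = -1 · 6 = -6
  d = 535: μ(535) · σ(535/535) = 1 · 1 = 1
Summing: (μ * σ)(535) = 648 + -108 + -6 + 1 = 535.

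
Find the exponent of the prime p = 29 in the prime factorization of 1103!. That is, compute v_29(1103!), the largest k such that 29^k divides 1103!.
v_29(1103!) = 39

Legendre's formula: v_p(n!) = Σ_{k ≥ 1} ⌊n / p^k⌋. For p = 29, n = 1103, the terms are:
  ⌊1103/29^1⌋ = ⌊1103/29⌋ = 38
  ⌊1103/29^2⌋ = ⌊1103/841⌋ = 1
(the next term ⌊1103/29^3⌋ = 0, terminating the sum). Summing: v_29(1103!) = 38 + 1 = 39.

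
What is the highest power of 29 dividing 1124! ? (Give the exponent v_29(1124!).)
v_29(1124!) = 39

Legendre's formula: v_p(n!) = Σ_{k ≥ 1} ⌊n / p^k⌋. For p = 29, n = 1124, the terms are:
  ⌊1124/29^1⌋ = ⌊1124/29⌋ = 38
  ⌊1124/29^2⌋ = ⌊1124/841⌋ = 1
(the next term ⌊1124/29^3⌋ = 0, terminating the sum). Summing: v_29(1124!) = 38 + 1 = 39.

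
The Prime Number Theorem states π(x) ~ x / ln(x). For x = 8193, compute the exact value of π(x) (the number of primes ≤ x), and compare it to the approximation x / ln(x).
π(8193) = 1028;  x/ln(x) ≈ 909.22;  relative error ≈ 11.55%.

Directly count primes up to 8193: π(8193) = 1028. The PNT approximation gives 8193/ln(8193) ≈ 8193/9.01104 ≈ 909.22. Relative error (π(x) − x/ln(x)) / π(x) ≈ 11.55%; the approximation is known to undercount slightly (Li(x) is a better estimate).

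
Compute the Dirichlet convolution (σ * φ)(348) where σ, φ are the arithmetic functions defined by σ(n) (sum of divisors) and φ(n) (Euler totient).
(σ * φ)(348) = 4176

Divisors of 348: [1, 2, 3, 4, 6, 12, 29, 58, 87, 116, 174, 348]. For each d | 348:
  d = 1: σ(1) · φ(348/1) = 1 · 112 = 112
  d = 2: σ(2) · φ(348/2) = 3 · 56 = 168
  d = 3: σ(3) · φ(348/3) = 4 · 56 = 224
  d = 4: σ(4) · φ(348/4) = 7 · 56 = 392
  d = 6: σ(6) · φ(348/6) = 12 · 28 = 336
  d = 12: σ(12) · φ(348/12) = 28 · 28 = 784
  d = 29: σ(29) · φ(348/29) = 30 · 4 = 120
  d = 58: σ(58) · φ(348/58) = 90 · 2 = 180
  d = 87: σ(87) · φ(348/87) = 120 · 2 = 240
  d = 116: σ(116) · φ(348/116) = 210 · 2 = 420
  d = 174: σ(174) · φ(348/174) = 360 · 1 = 360
  d = 348: σ(348) · φ(348/348) = 840 · 1 = 840
Summing: (σ * φ)(348) = 112 + 168 + 224 + 392 + 336 + 784 + 120 + 180 + 240 + 420 + 360 + 840 = 4176.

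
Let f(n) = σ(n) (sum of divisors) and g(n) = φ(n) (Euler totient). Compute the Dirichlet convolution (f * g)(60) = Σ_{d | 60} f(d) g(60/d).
(σ * φ)(60) = 720

Divisors of 60: [1, 2, 3, 4, 5, 6, 10, 12, 15, 20, 30, 60]. For each d | 60:
  d = 1: σ(1) · φ(60/1) = 1 · 16 = 16
  d = 2: σ(2) · φ(60/2) = 3 · 8 = 24
  d = 3: σ(3) · φ(60/3) = 4 · 8 = 32
  d = 4: σ(4) · φ(60/4) = 7 · 8 = 56
  d = 5: σ(5) · φ(60/5) = 6 · 4 = 24
  d = 6: σ(6) · φ(60/6) = 12 · 4 = 48
  d = 10: σ(10) · φ(60/10) = 18 · 2 = 36
  d = 12: σ(12) · φ(60/12) = 28 · 4 = 112
  d = 15: σ(15) · φ(60/15) = 24 · 2 = 48
  d = 20: σ(20) · φ(60/20) = 42 · 2 = 84
  d = 30: σ(30) · φ(60/30) = 72 · 1 = 72
  d = 60: σ(60) · φ(60/60) = 168 · 1 = 168
Summing: (σ * φ)(60) = 16 + 24 + 32 + 56 + 24 + 48 + 36 + 112 + 48 + 84 + 72 + 168 = 720.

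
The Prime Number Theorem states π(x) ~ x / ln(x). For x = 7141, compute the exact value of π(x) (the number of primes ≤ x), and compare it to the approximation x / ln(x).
π(7141) = 914;  x/ln(x) ≈ 804.75;  relative error ≈ 11.95%.

Directly count primes up to 7141: π(7141) = 914. The PNT approximation gives 7141/ln(7141) ≈ 7141/8.87361 ≈ 804.75. Relative error (π(x) − x/ln(x)) / π(x) ≈ 11.95%; the approximation is known to undercount slightly (Li(x) is a better estimate).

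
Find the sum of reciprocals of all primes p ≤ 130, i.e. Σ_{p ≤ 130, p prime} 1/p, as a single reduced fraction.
Σ 1/p = 7457575819106455685806801283735357697478405891621/4014476939333036189094441199026045136645885247730

π(130) = 31, so the primes ≤ 130 are [2, 3, 5, 7, 11, 13, 17, 19, 23, 29, 31, 37, 41, 43, 47, 53, 59, 61, 67, 71, 73, 79, 83, 89, 97, 101, 103, 107, 109, 113, 127]. Summing 1/p over these primes: 7457575819106455685806801283735357697478405891621/4014476939333036189094441199026045136645885247730 ≈ 1.8577. Mertens estimate ln ln(130) + 0.2615 ≈ 1.8441.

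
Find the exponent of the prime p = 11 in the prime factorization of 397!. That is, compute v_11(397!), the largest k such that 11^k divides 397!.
v_11(397!) = 39

Legendre's formula: v_p(n!) = Σ_{k ≥ 1} ⌊n / p^k⌋. For p = 11, n = 397, the terms are:
  ⌊397/11^1⌋ = ⌊397/11⌋ = 36
  ⌊397/11^2⌋ = ⌊397/121⌋ = 3
(the next term ⌊397/11^3⌋ = 0, terminating the sum). Summing: v_11(397!) = 36 + 3 = 39.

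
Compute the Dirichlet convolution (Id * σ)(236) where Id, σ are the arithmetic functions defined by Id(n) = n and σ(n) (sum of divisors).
(Id * σ)(236) = 2023

Divisors of 236: [1, 2, 4, 59, 118, 236]. For each d | 236:
  d = 1: Id(1) · σ(236/1) = 1 · 420 = 420
  d = 2: Id(2) · σ(236/2) = 2 · 180 = 360
  d = 4: Id(4) · σ(236/4) = 4 · 60 = 240
  d = 59: Id(59) · σ(236/59) = 59 · 7 = 413
  d = 118: Id(118) · σ(236/118) = 118 · 3 = 354
  d = 236: Id(236) · σ(236/236) = 236 · 1 = 236
Summing: (Id * σ)(236) = 420 + 360 + 240 + 413 + 354 + 236 = 2023.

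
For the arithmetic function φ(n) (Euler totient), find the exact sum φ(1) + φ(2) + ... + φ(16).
Σ_{n ≤ 16} φ(n) = 80

Compute φ(n) for each 1 ≤ n ≤ 16: φ(1) = 1, φ(2) = 1, φ(3) = 2, φ(4) = 2, φ(5) = 4, φ(6) = 2, φ(7) = 6, φ(8) = 4, φ(9) = 6, φ(10) = 4, φ(11) = 10, φ(12) = 4, φ(13) = 12, φ(14) = 6, φ(15) = 8, φ(16) = 8. Summing all 16 values: 80. (Average order: Σ_{n ≤ x} φ(n) ~ (3/π²) x². For x = 16, (3/π²)·16² ≈ 77.81.)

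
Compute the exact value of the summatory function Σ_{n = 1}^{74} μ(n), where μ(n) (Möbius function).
Σ_{n ≤ 74} μ(n) = -3

Compute μ(n) for each 1 ≤ n ≤ 74: μ(1) = 1, μ(2) = -1, μ(3) = -1, μ(4) = 0, μ(5) = -1, μ(6) = 1, μ(7) = -1, μ(8) = 0, μ(9) = 0, μ(10) = 1, μ(11) = -1, μ(12) = 0, μ(13) = -1, μ(14) = 1, μ(15) = 1, μ(16) = 0, μ(17) = -1, μ(18) = 0, μ(19) = -1, μ(20) = 0, μ(21) = 1, μ(22) = 1, μ(23) = -1, μ(24) = 0, μ(25) = 0, μ(26) = 1, μ(27) = 0, μ(28) = 0, μ(29) = -1, μ(30) = -1, μ(31) = -1, μ(32) = 0, μ(33) = 1, μ(34) = 1, μ(35) = 1, μ(36) = 0, μ(37) = -1, μ(38) = 1, μ(39) = 1, μ(40) = 0, μ(41) = -1, μ(42) = -1, μ(43) = -1, μ(44) = 0, μ(45) = 0, μ(46) = 1, μ(47) = -1, μ(48) = 0, μ(49) = 0, μ(50) = 0, μ(51) = 1, μ(52) = 0, μ(53) = -1, μ(54) = 0, μ(55) = 1, μ(56) = 0, μ(57) = 1, μ(58) = 1, μ(59) = -1, μ(60) = 0, μ(61) = -1, μ(62) = 1, μ(63) = 0, μ(64) = 0, μ(65) = 1, μ(66) = -1, μ(67) = -1, μ(68) = 0, μ(69) = 1, μ(70) = -1, μ(71) = -1, μ(72) = 0, μ(73) = -1, μ(74) = 1. Summing all 74 values: -3. (Mertens function M(x) = Σ_{n ≤ x} μ(n); on average M(x) should be small (PNT ⟺ M(x) = o(x)).)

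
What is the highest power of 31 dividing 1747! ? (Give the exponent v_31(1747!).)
v_31(1747!) = 57

Legendre's formula: v_p(n!) = Σ_{k ≥ 1} ⌊n / p^k⌋. For p = 31, n = 1747, the terms are:
  ⌊1747/31^1⌋ = ⌊1747/31⌋ = 56
  ⌊1747/31^2⌋ = ⌊1747/961⌋ = 1
(the next term ⌊1747/31^3⌋ = 0, terminating the sum). Summing: v_31(1747!) = 56 + 1 = 57.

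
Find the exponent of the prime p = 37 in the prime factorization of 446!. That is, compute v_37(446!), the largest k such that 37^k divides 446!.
v_37(446!) = 12

Legendre's formula: v_p(n!) = Σ_{k ≥ 1} ⌊n / p^k⌋. For p = 37, n = 446, the terms are:
  ⌊446/37^1⌋ = ⌊446/37⌋ = 12
(the next term ⌊446/37^2⌋ = 0, terminating the sum). Summing: v_37(446!) = 12 = 12.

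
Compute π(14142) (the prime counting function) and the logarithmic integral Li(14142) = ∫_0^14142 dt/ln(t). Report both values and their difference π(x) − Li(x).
π(14142) = 1663;  Li(14142) ≈ 1687.12;  π(x) − Li(x) ≈ -24.12.

Direct count of primes ≤ 14142 gives π(14142) = 1663. Numerical evaluation of the logarithmic integral gives Li(14142) ≈ 1687.12. The difference π(x) − Li(x) ≈ -24.12 is typically negative for small/moderate x (Li(x) overestimates), though Littlewood's theorem shows this sign changes infinitely often.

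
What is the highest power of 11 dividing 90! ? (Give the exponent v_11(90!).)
v_11(90!) = 8

Legendre's formula: v_p(n!) = Σ_{k ≥ 1} ⌊n / p^k⌋. For p = 11, n = 90, the terms are:
  ⌊90/11^1⌋ = ⌊90/11⌋ = 8
(the next term ⌊90/11^2⌋ = 0, terminating the sum). Summing: v_11(90!) = 8 = 8.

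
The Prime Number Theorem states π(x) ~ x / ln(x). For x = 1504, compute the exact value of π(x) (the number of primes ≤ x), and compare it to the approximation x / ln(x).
π(1504) = 239;  x/ln(x) ≈ 205.58;  relative error ≈ 13.98%.

Directly count primes up to 1504: π(1504) = 239. The PNT approximation gives 1504/ln(1504) ≈ 1504/7.31588 ≈ 205.58. Relative error (π(x) − x/ln(x)) / π(x) ≈ 13.98%; the approximation is known to undercount slightly (Li(x) is a better estimate).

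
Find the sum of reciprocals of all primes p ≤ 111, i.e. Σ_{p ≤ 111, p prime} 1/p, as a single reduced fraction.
Σ 1/p = 514977313070181206962860776592994315598662571/279734996817854936178276161872067809674997230

π(111) = 29, so the primes ≤ 111 are [2, 3, 5, 7, 11, 13, 17, 19, 23, 29, 31, 37, 41, 43, 47, 53, 59, 61, 67, 71, 73, 79, 83, 89, 97, 101, 103, 107, 109]. Summing 1/p over these primes: 514977313070181206962860776592994315598662571/279734996817854936178276161872067809674997230 ≈ 1.8409. Mertens estimate ln ln(111) + 0.2615 ≈ 1.8111.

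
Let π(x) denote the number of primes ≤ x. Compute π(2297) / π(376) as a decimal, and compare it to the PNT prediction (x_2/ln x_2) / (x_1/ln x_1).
π(2297)/π(376) = 342/74 ≈ 4.6216;  PNT prediction ≈ 4.6805.

π(376) = 74 and π(2297) = 342, so π(2297)/π(376) ≈ 4.6216. The PNT-predicted ratio is (2297/ln(2297)) / (376/ln(376)) ≈ 4.6805. The two agree to within a few percent, as expected.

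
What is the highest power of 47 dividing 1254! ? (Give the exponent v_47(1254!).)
v_47(1254!) = 26

Legendre's formula: v_p(n!) = Σ_{k ≥ 1} ⌊n / p^k⌋. For p = 47, n = 1254, the terms are:
  ⌊1254/47^1⌋ = ⌊1254/47⌋ = 26
(the next term ⌊1254/47^2⌋ = 0, terminating the sum). Summing: v_47(1254!) = 26 = 26.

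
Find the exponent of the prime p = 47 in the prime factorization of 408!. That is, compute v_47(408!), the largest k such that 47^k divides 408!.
v_47(408!) = 8

Legendre's formula: v_p(n!) = Σ_{k ≥ 1} ⌊n / p^k⌋. For p = 47, n = 408, the terms are:
  ⌊408/47^1⌋ = ⌊408/47⌋ = 8
(the next term ⌊408/47^2⌋ = 0, terminating the sum). Summing: v_47(408!) = 8 = 8.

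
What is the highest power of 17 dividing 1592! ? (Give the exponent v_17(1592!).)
v_17(1592!) = 98

Legendre's formula: v_p(n!) = Σ_{k ≥ 1} ⌊n / p^k⌋. For p = 17, n = 1592, the terms are:
  ⌊1592/17^1⌋ = ⌊1592/17⌋ = 93
  ⌊1592/17^2⌋ = ⌊1592/289⌋ = 5
(the next term ⌊1592/17^3⌋ = 0, terminating the sum). Summing: v_17(1592!) = 93 + 5 = 98.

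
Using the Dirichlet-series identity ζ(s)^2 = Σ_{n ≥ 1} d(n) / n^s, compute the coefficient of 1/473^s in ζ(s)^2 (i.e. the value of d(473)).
d(473) = 4

ζ(s)^2 = (Σ 1/m^s)(Σ 1/k^s). The coefficient of 1/n^s in the product is the number of ordered pairs (m, k) with mk = n, which equals d(n). For n = 473, divisors are [1, 11, 43, 473], so d(473) = 4.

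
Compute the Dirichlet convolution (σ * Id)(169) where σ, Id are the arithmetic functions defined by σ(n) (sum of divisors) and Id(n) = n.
(σ * Id)(169) = 534

Divisors of 169: [1, 13, 169]. For each d | 169:
  d = 1: σ(1) · Id(169/1) = 1 · 169 = 169
  d = 13: σ(13) · Id(169/13) = 14 · 13 = 182
  d = 169: σ(169) · Id(169/169) = 183 · 1 = 183
Summing: (σ * Id)(169) = 169 + 182 + 183 = 534.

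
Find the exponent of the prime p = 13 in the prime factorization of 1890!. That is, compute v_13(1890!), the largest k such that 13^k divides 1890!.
v_13(1890!) = 156

Legendre's formula: v_p(n!) = Σ_{k ≥ 1} ⌊n / p^k⌋. For p = 13, n = 1890, the terms are:
  ⌊1890/13^1⌋ = ⌊1890/13⌋ = 145
  ⌊1890/13^2⌋ = ⌊1890/169⌋ = 11
(the next term ⌊1890/13^3⌋ = 0, terminating the sum). Summing: v_13(1890!) = 145 + 11 = 156.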